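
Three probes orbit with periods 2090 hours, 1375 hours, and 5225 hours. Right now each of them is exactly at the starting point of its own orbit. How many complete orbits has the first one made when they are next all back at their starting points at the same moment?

All finish a whole number of cycles simultaneously at t = LCM of the periods.
2090 = 2 × 5 × 11 × 19
1375 = 5^3 × 11
5225 = 5^2 × 11 × 19
LCM(2090, 1375, 5225) = 2 × 5^3 × 11 × 19 = 52250.
Orbits for period 2090: 52250 / 2090 = 25.

25 orbits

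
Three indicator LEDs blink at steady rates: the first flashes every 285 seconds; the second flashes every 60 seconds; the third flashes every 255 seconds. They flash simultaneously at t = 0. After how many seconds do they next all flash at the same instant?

They coincide at every common multiple of the periods; the first is the LCM.
285 = 3 × 5 × 19
60 = 2^2 × 3 × 5
255 = 3 × 5 × 17
LCM(285, 60, 255) = 2^2 × 3 × 5 × 17 × 19 = 19380.

19380 seconds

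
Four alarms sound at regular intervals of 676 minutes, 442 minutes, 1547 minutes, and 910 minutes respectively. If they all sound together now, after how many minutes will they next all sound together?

The first simultaneous occurrence is after LCM of the individual periods.
676 = 2^2 × 13^2
442 = 2 × 13 × 17
1547 = 7 × 13 × 17
910 = 2 × 5 × 7 × 13
LCM(676, 442, 1547, 910) = 2^2 × 5 × 7 × 13^2 × 17 = 402220.

402220 minutes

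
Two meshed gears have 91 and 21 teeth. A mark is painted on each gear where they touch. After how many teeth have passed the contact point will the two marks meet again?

273 teeth

They coincide at every common multiple of the periods; the first is the LCM.
91 = 7 × 13
21 = 3 × 7
LCM(91, 21) = 3 × 7 × 13 = 273.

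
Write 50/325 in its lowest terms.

2/13

50 = 2 × 5^2
325 = 5^2 × 13
gcd(50, 325) = 5^2 = 25.
Divide numerator and denominator by 25: 50/325 = 2/13.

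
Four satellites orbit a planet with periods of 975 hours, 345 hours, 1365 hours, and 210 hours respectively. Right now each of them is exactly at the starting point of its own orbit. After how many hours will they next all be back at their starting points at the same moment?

They coincide at every common multiple of the periods; the first is the LCM.
975 = 3 × 5^2 × 13
345 = 3 × 5 × 23
1365 = 3 × 5 × 7 × 13
210 = 2 × 3 × 5 × 7
LCM(975, 345, 1365, 210) = 2 × 3 × 5^2 × 7 × 13 × 23 = 313950.

313950 hours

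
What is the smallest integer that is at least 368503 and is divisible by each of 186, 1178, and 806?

The integer must be a common multiple of 186, 1178, and 806, so a multiple of their LCM.
186 = 2 × 3 × 31
1178 = 2 × 19 × 31
806 = 2 × 13 × 31
LCM(186, 1178, 806) = 2 × 3 × 13 × 19 × 31 = 45942.
Smallest multiple of 45942 that is ≥ 368503: ⌈368503/45942⌉ × 45942 = 9 × 45942 = 413478.

413478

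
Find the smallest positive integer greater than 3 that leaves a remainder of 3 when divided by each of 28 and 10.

N − 3 must be a common multiple of 28 and 10.
28 = 2^2 × 7
10 = 2 × 5
LCM(28, 10) = 2^2 × 5 × 7 = 140.
Smallest N > 3 is LCM + 3 = 140 + 3 = 143.

143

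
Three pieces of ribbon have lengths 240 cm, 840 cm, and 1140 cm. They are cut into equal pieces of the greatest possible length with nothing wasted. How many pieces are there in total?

Piece length = gcd(240, 840, 1140).
240 = 2^4 × 3 × 5
840 = 2^3 × 3 × 5 × 7
1140 = 2^2 × 3 × 5 × 19
gcd(240, 840, 1140) = 2^2 × 3 × 5 = 60.
Total pieces = 240/60 + 840/60 + 1140/60 = 4 + 14 + 19 = 37.

37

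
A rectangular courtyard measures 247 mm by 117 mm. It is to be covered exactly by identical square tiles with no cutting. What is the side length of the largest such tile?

The tile side must divide both 247 and 117, so the largest is their gcd.
247 = 13 × 19
117 = 3^2 × 13
gcd(247, 117) = 13.

13 mm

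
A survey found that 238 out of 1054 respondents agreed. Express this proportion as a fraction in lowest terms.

7/31

238 = 2 × 7 × 17
1054 = 2 × 17 × 31
gcd(238, 1054) = 2 × 17 = 34.
Divide numerator and denominator by 34: 238/1054 = 7/31.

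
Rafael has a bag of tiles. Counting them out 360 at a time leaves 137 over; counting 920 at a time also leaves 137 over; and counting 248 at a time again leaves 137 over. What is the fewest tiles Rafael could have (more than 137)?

N − 137 must be a common multiple of 360, 920, and 248.
360 = 2^3 × 3^2 × 5
920 = 2^3 × 5 × 23
248 = 2^3 × 31
LCM(360, 920, 248) = 2^3 × 3^2 × 5 × 23 × 31 = 256680.
Smallest N > 137 is LCM + 137 = 256680 + 137 = 256817.

256817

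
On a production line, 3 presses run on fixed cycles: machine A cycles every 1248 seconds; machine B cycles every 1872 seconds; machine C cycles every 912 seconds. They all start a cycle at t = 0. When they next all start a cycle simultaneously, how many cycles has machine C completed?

78 cycles

All finish a whole number of cycles simultaneously at t = LCM of the periods.
1248 = 2^5 × 3 × 13
1872 = 2^4 × 3^2 × 13
912 = 2^4 × 3 × 19
LCM(1248, 1872, 912) = 2^5 × 3^2 × 13 × 19 = 71136.
Cycles for period 912: 71136 / 912 = 78.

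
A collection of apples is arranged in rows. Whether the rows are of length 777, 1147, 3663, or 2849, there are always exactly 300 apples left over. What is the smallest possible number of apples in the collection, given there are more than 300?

N − 300 must be a common multiple of 777, 1147, 3663, and 2849.
777 = 3 × 7 × 37
1147 = 31 × 37
3663 = 3^2 × 11 × 37
2849 = 7 × 11 × 37
LCM(777, 1147, 3663, 2849) = 3^2 × 7 × 11 × 31 × 37 = 794871.
Smallest N > 300 is LCM + 300 = 794871 + 300 = 795171.

795171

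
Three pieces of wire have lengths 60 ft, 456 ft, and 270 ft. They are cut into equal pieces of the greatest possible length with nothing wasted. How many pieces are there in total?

Piece length = gcd(60, 456, 270).
60 = 2^2 × 3 × 5
456 = 2^3 × 3 × 19
270 = 2 × 3^3 × 5
gcd(60, 456, 270) = 2 × 3 = 6.
Total pieces = 60/6 + 456/6 + 270/6 = 10 + 76 + 45 = 131.

131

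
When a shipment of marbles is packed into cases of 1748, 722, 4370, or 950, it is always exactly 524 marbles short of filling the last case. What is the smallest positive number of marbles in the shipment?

829776

Being 524 short of a full case of size k means N ≡ −524 (mod k), i.e. N + 524 is a multiple of each size.
1748 = 2^2 × 19 × 23
722 = 2 × 19^2
4370 = 2 × 5 × 19 × 23
950 = 2 × 5^2 × 19
LCM(1748, 722, 4370, 950) = 2^2 × 5^2 × 19^2 × 23 = 830300.
Smallest positive N is 830300 − 524 = 829776.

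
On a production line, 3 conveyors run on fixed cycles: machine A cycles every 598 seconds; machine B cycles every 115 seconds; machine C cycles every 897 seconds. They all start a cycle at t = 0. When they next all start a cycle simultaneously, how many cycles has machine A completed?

They are all back at their starting positions together after one LCM of the periods.
598 = 2 × 13 × 23
115 = 5 × 23
897 = 3 × 13 × 23
LCM(598, 115, 897) = 2 × 3 × 5 × 13 × 23 = 8970.
Cycles for period 598: 8970 / 598 = 15.

15 cycles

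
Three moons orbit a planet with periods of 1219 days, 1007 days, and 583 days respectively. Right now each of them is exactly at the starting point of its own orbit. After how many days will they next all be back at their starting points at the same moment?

We need the least common multiple of the intervals.
1219 = 23 × 53
1007 = 19 × 53
583 = 11 × 53
LCM(1219, 1007, 583) = 11 × 19 × 23 × 53 = 254771.

254771 days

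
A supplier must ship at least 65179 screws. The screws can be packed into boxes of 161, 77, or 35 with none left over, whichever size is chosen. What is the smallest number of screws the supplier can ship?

The number of screws must be a common multiple of 161, 77, and 35, so a multiple of their LCM.
161 = 7 × 23
77 = 7 × 11
35 = 5 × 7
LCM(161, 77, 35) = 5 × 7 × 11 × 23 = 8855.
Smallest multiple of 8855 that is ≥ 65179: ⌈65179/8855⌉ × 8855 = 8 × 8855 = 70840.

70840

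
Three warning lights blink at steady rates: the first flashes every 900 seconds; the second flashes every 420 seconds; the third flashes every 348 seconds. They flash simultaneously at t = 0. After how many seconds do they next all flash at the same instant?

182700 seconds

We need the least common multiple of the intervals.
900 = 2^2 × 3^2 × 5^2
420 = 2^2 × 3 × 5 × 7
348 = 2^2 × 3 × 29
LCM(900, 420, 348) = 2^2 × 3^2 × 5^2 × 7 × 29 = 182700.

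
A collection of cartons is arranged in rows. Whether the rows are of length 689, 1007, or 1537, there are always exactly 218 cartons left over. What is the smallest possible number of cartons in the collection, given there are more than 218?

N − 218 must be a common multiple of 689, 1007, and 1537.
689 = 13 × 53
1007 = 19 × 53
1537 = 29 × 53
LCM(689, 1007, 1537) = 13 × 19 × 29 × 53 = 379639.
Smallest N > 218 is LCM + 218 = 379639 + 218 = 379857.

379857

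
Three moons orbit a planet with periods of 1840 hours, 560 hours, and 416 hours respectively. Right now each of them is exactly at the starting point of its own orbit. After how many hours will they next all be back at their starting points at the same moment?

We need the least common multiple of the intervals.
1840 = 2^4 × 5 × 23
560 = 2^4 × 5 × 7
416 = 2^5 × 13
LCM(1840, 560, 416) = 2^5 × 5 × 7 × 13 × 23 = 334880.

334880 hours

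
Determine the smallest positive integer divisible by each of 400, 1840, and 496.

285200

400 = 2^4 × 5^2
1840 = 2^4 × 5 × 23
496 = 2^4 × 31
LCM(400, 1840, 496) = 2^4 × 5^2 × 23 × 31 = 285200.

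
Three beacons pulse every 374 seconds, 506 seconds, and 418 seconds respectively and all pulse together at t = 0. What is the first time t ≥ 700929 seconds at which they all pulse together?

Joint pulses occur at multiples of LCM(374, 506, 418).
374 = 2 × 11 × 17
506 = 2 × 11 × 23
418 = 2 × 11 × 19
LCM(374, 506, 418) = 2 × 11 × 17 × 19 × 23 = 163438.
Smallest multiple of 163438 that is ≥ 700929: ⌈700929/163438⌉ × 163438 = 5 × 163438 = 817190.

817190 seconds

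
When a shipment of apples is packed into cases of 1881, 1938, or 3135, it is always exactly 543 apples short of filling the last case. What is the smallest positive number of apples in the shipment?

319227

Being 543 short of a full case of size k means N ≡ −543 (mod k), i.e. N + 543 is a multiple of each size.
1881 = 3^2 × 11 × 19
1938 = 2 × 3 × 17 × 19
3135 = 3 × 5 × 11 × 19
LCM(1881, 1938, 3135) = 2 × 3^2 × 5 × 11 × 17 × 19 = 319770.
Smallest positive N is 319770 − 543 = 319227.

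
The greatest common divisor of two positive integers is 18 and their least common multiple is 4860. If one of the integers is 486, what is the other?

180

For two integers, gcd × lcm = product, so the other is (18 × 4860) / 486 = 87480 / 486 = 180.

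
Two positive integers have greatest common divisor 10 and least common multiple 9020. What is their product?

For any two positive integers, gcd × lcm = product = 10 × 9020 = 90200.

90200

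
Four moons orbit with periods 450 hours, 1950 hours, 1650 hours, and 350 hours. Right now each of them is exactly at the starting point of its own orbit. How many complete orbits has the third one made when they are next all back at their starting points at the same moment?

All finish a whole number of cycles simultaneously at t = LCM of the periods.
450 = 2 × 3^2 × 5^2
1950 = 2 × 3 × 5^2 × 13
1650 = 2 × 3 × 5^2 × 11
350 = 2 × 5^2 × 7
LCM(450, 1950, 1650, 350) = 2 × 3^2 × 5^2 × 7 × 11 × 13 = 450450.
Orbits for period 1650: 450450 / 1650 = 273.

273 orbits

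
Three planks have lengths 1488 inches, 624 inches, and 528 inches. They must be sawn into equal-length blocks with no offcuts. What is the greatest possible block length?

48 inches

The block length must divide every plank, so the greatest is gcd(1488, 624, 528).
1488 = 2^4 × 3 × 31
624 = 2^4 × 3 × 13
528 = 2^4 × 3 × 11
gcd(1488, 624, 528) = 2^4 × 3 = 48.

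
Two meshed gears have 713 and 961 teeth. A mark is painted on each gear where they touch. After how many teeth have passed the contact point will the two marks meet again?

We need the least common multiple of the intervals.
713 = 23 × 31
961 = 31^2
LCM(713, 961) = 23 × 31^2 = 22103.

22103 teeth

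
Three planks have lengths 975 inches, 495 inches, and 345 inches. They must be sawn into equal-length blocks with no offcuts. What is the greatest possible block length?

The block length must divide every plank, so the greatest is gcd(975, 495, 345).
975 = 3 × 5^2 × 13
495 = 3^2 × 5 × 11
345 = 3 × 5 × 23
gcd(975, 495, 345) = 3 × 5 = 15.

15 inches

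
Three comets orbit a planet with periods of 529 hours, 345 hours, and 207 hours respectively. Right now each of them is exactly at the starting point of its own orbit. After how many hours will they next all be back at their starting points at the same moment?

23805 hours

They coincide at every common multiple of the periods; the first is the LCM.
529 = 23^2
345 = 3 × 5 × 23
207 = 3^2 × 23
LCM(529, 345, 207) = 3^2 × 5 × 23^2 = 23805.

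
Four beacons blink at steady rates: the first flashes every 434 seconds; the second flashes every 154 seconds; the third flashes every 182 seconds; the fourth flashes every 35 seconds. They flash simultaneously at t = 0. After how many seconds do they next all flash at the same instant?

310310 seconds

The first simultaneous occurrence is after LCM of the individual periods.
434 = 2 × 7 × 31
154 = 2 × 7 × 11
182 = 2 × 7 × 13
35 = 5 × 7
LCM(434, 154, 182, 35) = 2 × 5 × 7 × 11 × 13 × 31 = 310310.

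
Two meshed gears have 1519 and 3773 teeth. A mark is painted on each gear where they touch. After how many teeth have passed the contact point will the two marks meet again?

116963 teeth

The first simultaneous occurrence is after LCM of the individual periods.
1519 = 7^2 × 31
3773 = 7^3 × 11
LCM(1519, 3773) = 7^3 × 11 × 31 = 116963.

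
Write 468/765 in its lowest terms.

468 = 2^2 × 3^2 × 13
765 = 3^2 × 5 × 17
gcd(468, 765) = 3^2 = 9.
Divide numerator and denominator by 9: 468/765 = 52/85.

52/85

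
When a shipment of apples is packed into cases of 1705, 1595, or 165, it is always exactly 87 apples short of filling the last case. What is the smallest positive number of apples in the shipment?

148248

Being 87 short of a full case of size k means N ≡ −87 (mod k), i.e. N + 87 is a multiple of each size.
1705 = 5 × 11 × 31
1595 = 5 × 11 × 29
165 = 3 × 5 × 11
LCM(1705, 1595, 165) = 3 × 5 × 11 × 29 × 31 = 148335.
Smallest positive N is 148335 − 87 = 148248.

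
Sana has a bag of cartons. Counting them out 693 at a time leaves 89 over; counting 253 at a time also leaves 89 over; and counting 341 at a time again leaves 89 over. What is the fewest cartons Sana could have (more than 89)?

494198

N − 89 must be a common multiple of 693, 253, and 341.
693 = 3^2 × 7 × 11
253 = 11 × 23
341 = 11 × 31
LCM(693, 253, 341) = 3^2 × 7 × 11 × 23 × 31 = 494109.
Smallest N > 89 is LCM + 89 = 494109 + 89 = 494198.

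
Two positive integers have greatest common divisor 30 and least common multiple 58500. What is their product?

For any two positive integers, gcd × lcm = product = 30 × 58500 = 1755000.

1755000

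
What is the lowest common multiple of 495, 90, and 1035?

22770

495 = 3^2 × 5 × 11
90 = 2 × 3^2 × 5
1035 = 3^2 × 5 × 23
LCM(495, 90, 1035) = 2 × 3^2 × 5 × 11 × 23 = 22770.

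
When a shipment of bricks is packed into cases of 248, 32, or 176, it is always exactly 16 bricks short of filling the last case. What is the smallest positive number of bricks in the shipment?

Being 16 short of a full case of size k means N ≡ −16 (mod k), i.e. N + 16 is a multiple of each size.
248 = 2^3 × 31
32 = 2^5
176 = 2^4 × 11
LCM(248, 32, 176) = 2^5 × 11 × 31 = 10912.
Smallest positive N is 10912 − 16 = 10896.

10896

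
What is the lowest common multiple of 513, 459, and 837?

513 = 3^3 × 19
459 = 3^3 × 17
837 = 3^3 × 31
LCM(513, 459, 837) = 3^3 × 17 × 19 × 31 = 270351.

270351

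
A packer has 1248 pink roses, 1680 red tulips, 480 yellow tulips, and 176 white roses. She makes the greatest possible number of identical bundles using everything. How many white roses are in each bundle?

Number of bundles = gcd(1248, 1680, 480, 176).
1248 = 2^5 × 3 × 13
1680 = 2^4 × 3 × 5 × 7
480 = 2^5 × 3 × 5
176 = 2^4 × 11
gcd(1248, 1680, 480, 176) = 2^4 = 16.
white roses per bundle = 176 / 16 = 11.

11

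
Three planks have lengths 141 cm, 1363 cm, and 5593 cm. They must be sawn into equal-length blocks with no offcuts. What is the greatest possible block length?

47 cm

The block length must divide every plank, so the greatest is gcd(141, 1363, 5593).
141 = 3 × 47
1363 = 29 × 47
5593 = 7 × 17 × 47
gcd(141, 1363, 5593) = 47.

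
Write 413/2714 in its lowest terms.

413 = 7 × 59
2714 = 2 × 23 × 59
gcd(413, 2714) = 59.
Divide numerator and denominator by 59: 413/2714 = 7/46.

7/46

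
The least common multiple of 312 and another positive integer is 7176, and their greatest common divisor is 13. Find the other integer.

gcd × lcm = product of the two integers, so the other integer is (13 × 7176) / 312 = 299.

299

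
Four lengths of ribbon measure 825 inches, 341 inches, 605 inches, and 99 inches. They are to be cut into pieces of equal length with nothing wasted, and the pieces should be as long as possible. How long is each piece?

11 inches

Each piece length must divide every original length, so the longest possible is gcd(825, 341, 605, 99).
825 = 3 × 5^2 × 11
341 = 11 × 31
605 = 5 × 11^2
99 = 3^2 × 11
gcd(825, 341, 605, 99) = 11.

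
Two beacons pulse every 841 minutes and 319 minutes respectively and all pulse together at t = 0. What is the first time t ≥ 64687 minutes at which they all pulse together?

64757 minutes

Joint pulses occur at multiples of LCM(841, 319).
841 = 29^2
319 = 11 × 29
LCM(841, 319) = 11 × 29^2 = 9251.
Smallest multiple of 9251 that is ≥ 64687: ⌈64687/9251⌉ × 9251 = 7 × 9251 = 64757.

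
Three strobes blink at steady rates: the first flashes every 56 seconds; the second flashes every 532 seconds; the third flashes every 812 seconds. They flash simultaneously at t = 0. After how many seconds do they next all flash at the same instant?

The first simultaneous occurrence is after LCM of the individual periods.
56 = 2^3 × 7
532 = 2^2 × 7 × 19
812 = 2^2 × 7 × 29
LCM(56, 532, 812) = 2^3 × 7 × 19 × 29 = 30856.

30856 seconds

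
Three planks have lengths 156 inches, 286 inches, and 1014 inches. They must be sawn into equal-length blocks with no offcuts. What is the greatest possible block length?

26 inches

The block length must divide every plank, so the greatest is gcd(156, 286, 1014).
156 = 2^2 × 3 × 13
286 = 2 × 11 × 13
1014 = 2 × 3 × 13^2
gcd(156, 286, 1014) = 2 × 13 = 26.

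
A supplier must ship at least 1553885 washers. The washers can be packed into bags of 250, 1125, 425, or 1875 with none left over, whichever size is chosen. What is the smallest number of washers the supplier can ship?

1721250

The number of washers must be a common multiple of 250, 1125, 425, and 1875, so a multiple of their LCM.
250 = 2 × 5^3
1125 = 3^2 × 5^3
425 = 5^2 × 17
1875 = 3 × 5^4
LCM(250, 1125, 425, 1875) = 2 × 3^2 × 5^4 × 17 = 191250.
Smallest multiple of 191250 that is ≥ 1553885: ⌈1553885/191250⌉ × 191250 = 9 × 191250 = 1721250.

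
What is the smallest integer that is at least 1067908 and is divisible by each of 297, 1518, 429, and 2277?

The integer must be a common multiple of 297, 1518, 429, and 2277, so a multiple of their LCM.
297 = 3^3 × 11
1518 = 2 × 3 × 11 × 23
429 = 3 × 11 × 13
2277 = 3^2 × 11 × 23
LCM(297, 1518, 429, 2277) = 2 × 3^3 × 11 × 13 × 23 = 177606.
Smallest multiple of 177606 that is ≥ 1067908: ⌈1067908/177606⌉ × 177606 = 7 × 177606 = 1243242.

1243242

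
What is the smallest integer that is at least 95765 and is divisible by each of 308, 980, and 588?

The integer must be a common multiple of 308, 980, and 588, so a multiple of their LCM.
308 = 2^2 × 7 × 11
980 = 2^2 × 5 × 7^2
588 = 2^2 × 3 × 7^2
LCM(308, 980, 588) = 2^2 × 3 × 5 × 7^2 × 11 = 32340.
Smallest multiple of 32340 that is ≥ 95765: ⌈95765/32340⌉ × 32340 = 3 × 32340 = 97020.

97020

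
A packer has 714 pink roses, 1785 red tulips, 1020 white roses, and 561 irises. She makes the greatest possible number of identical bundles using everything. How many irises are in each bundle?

Number of bundles = gcd(714, 1785, 1020, 561).
714 = 2 × 3 × 7 × 17
1785 = 3 × 5 × 7 × 17
1020 = 2^2 × 3 × 5 × 17
561 = 3 × 11 × 17
gcd(714, 1785, 1020, 561) = 3 × 17 = 51.
irises per bundle = 561 / 51 = 11.

11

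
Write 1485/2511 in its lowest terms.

55/93

1485 = 3^3 × 5 × 11
2511 = 3^4 × 31
gcd(1485, 2511) = 3^3 = 27.
Divide numerator and denominator by 27: 1485/2511 = 55/93.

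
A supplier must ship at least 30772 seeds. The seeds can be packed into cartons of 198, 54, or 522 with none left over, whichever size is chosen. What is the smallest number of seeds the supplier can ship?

34452

The number of seeds must be a common multiple of 198, 54, and 522, so a multiple of their LCM.
198 = 2 × 3^2 × 11
54 = 2 × 3^3
522 = 2 × 3^2 × 29
LCM(198, 54, 522) = 2 × 3^3 × 11 × 29 = 17226.
Smallest multiple of 17226 that is ≥ 30772: ⌈30772/17226⌉ × 17226 = 2 × 17226 = 34452.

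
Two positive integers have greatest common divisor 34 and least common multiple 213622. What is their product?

7263148

For any two positive integers, gcd × lcm = product = 34 × 213622 = 7263148.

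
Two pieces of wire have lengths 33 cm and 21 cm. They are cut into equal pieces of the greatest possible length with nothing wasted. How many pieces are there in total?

Piece length = gcd(33, 21).
33 = 3 × 11
21 = 3 × 7
gcd(33, 21) = 3.
Total pieces = 33/3 + 21/3 = 11 + 7 = 18.

18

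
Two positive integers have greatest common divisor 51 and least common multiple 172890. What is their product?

8817390

For any two positive integers, gcd × lcm = product = 51 × 172890 = 8817390.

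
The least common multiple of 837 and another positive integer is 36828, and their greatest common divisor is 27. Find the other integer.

gcd × lcm = product of the two integers, so the other integer is (27 × 36828) / 837 = 1188.

1188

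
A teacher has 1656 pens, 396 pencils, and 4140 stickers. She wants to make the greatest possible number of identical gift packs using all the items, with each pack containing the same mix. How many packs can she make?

36 packs

The pack count must divide each quantity, so the greatest is gcd(1656, 396, 4140).
1656 = 2^3 × 3^2 × 23
396 = 2^2 × 3^2 × 11
4140 = 2^2 × 3^2 × 5 × 23
gcd(1656, 396, 4140) = 2^2 × 3^2 = 36.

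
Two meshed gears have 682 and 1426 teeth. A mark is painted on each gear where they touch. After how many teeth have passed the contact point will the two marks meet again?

They coincide at every common multiple of the periods; the first is the LCM.
682 = 2 × 11 × 31
1426 = 2 × 23 × 31
LCM(682, 1426) = 2 × 11 × 23 × 31 = 15686.

15686 teeth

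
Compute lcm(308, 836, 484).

308 = 2^2 × 7 × 11
836 = 2^2 × 11 × 19
484 = 2^2 × 11^2
LCM(308, 836, 484) = 2^2 × 7 × 11^2 × 19 = 64372.

64372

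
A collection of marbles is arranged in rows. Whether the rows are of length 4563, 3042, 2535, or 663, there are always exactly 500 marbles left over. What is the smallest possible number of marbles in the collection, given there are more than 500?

776210

N − 500 must be a common multiple of 4563, 3042, 2535, and 663.
4563 = 3^3 × 13^2
3042 = 2 × 3^2 × 13^2
2535 = 3 × 5 × 13^2
663 = 3 × 13 × 17
LCM(4563, 3042, 2535, 663) = 2 × 3^3 × 5 × 13^2 × 17 = 775710.
Smallest N > 500 is LCM + 500 = 775710 + 500 = 776210.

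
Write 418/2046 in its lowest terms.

418 = 2 × 11 × 19
2046 = 2 × 3 × 11 × 31
gcd(418, 2046) = 2 × 11 = 22.
Divide numerator and denominator by 22: 418/2046 = 19/93.

19/93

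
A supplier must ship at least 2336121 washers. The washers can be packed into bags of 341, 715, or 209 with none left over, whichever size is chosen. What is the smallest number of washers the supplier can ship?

The number of washers must be a common multiple of 341, 715, and 209, so a multiple of their LCM.
341 = 11 × 31
715 = 5 × 11 × 13
209 = 11 × 19
LCM(341, 715, 209) = 5 × 11 × 13 × 19 × 31 = 421135.
Smallest multiple of 421135 that is ≥ 2336121: ⌈2336121/421135⌉ × 421135 = 6 × 421135 = 2526810.

2526810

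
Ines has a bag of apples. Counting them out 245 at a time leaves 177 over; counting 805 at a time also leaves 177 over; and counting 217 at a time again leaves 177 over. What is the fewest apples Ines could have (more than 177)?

N − 177 must be a common multiple of 245, 805, and 217.
245 = 5 × 7^2
805 = 5 × 7 × 23
217 = 7 × 31
LCM(245, 805, 217) = 5 × 7^2 × 23 × 31 = 174685.
Smallest N > 177 is LCM + 177 = 174685 + 177 = 174862.

174862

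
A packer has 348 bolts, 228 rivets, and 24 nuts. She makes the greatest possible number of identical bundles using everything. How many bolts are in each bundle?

Number of bundles = gcd(348, 228, 24).
348 = 2^2 × 3 × 29
228 = 2^2 × 3 × 19
24 = 2^3 × 3
gcd(348, 228, 24) = 2^2 × 3 = 12.
bolts per bundle = 348 / 12 = 29.

29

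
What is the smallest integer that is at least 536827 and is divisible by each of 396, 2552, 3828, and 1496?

The integer must be a common multiple of 396, 2552, 3828, and 1496, so a multiple of their LCM.
396 = 2^2 × 3^2 × 11
2552 = 2^3 × 11 × 29
3828 = 2^2 × 3 × 11 × 29
1496 = 2^3 × 11 × 17
LCM(396, 2552, 3828, 1496) = 2^3 × 3^2 × 11 × 17 × 29 = 390456.
Smallest multiple of 390456 that is ≥ 536827: ⌈536827/390456⌉ × 390456 = 2 × 390456 = 780912.

780912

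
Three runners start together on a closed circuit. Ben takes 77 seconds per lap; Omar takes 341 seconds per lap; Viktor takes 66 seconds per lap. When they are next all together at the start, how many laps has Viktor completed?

217 laps

They are all back at their starting positions together after one LCM of the periods.
77 = 7 × 11
341 = 11 × 31
66 = 2 × 3 × 11
LCM(77, 341, 66) = 2 × 3 × 7 × 11 × 31 = 14322.
Laps for period 66: 14322 / 66 = 217.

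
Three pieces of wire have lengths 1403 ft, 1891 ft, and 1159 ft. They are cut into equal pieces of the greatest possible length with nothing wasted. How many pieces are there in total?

73

Piece length = gcd(1403, 1891, 1159).
1403 = 23 × 61
1891 = 31 × 61
1159 = 19 × 61
gcd(1403, 1891, 1159) = 61.
Total pieces = 1403/61 + 1891/61 + 1159/61 = 23 + 31 + 19 = 73.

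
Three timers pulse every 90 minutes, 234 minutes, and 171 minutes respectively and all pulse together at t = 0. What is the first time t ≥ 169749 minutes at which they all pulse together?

177840 minutes

Joint pulses occur at multiples of LCM(90, 234, 171).
90 = 2 × 3^2 × 5
234 = 2 × 3^2 × 13
171 = 3^2 × 19
LCM(90, 234, 171) = 2 × 3^2 × 5 × 13 × 19 = 22230.
Smallest multiple of 22230 that is ≥ 169749: ⌈169749/22230⌉ × 22230 = 8 × 22230 = 177840.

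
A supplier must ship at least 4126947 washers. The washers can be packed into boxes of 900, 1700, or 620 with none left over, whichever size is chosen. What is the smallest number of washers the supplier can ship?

The number of washers must be a common multiple of 900, 1700, and 620, so a multiple of their LCM.
900 = 2^2 × 3^2 × 5^2
1700 = 2^2 × 5^2 × 17
620 = 2^2 × 5 × 31
LCM(900, 1700, 620) = 2^2 × 3^2 × 5^2 × 17 × 31 = 474300.
Smallest multiple of 474300 that is ≥ 4126947: ⌈4126947/474300⌉ × 474300 = 9 × 474300 = 4268700.

4268700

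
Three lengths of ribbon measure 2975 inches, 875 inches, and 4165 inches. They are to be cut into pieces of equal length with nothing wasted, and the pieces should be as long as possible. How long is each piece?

35 inches

Each piece length must divide every original length, so the longest possible is gcd(2975, 875, 4165).
2975 = 5^2 × 7 × 17
875 = 5^3 × 7
4165 = 5 × 7^2 × 17
gcd(2975, 875, 4165) = 5 × 7 = 35.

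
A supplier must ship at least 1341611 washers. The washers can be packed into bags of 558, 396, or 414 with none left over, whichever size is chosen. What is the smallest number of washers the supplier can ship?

The number of washers must be a common multiple of 558, 396, and 414, so a multiple of their LCM.
558 = 2 × 3^2 × 31
396 = 2^2 × 3^2 × 11
414 = 2 × 3^2 × 23
LCM(558, 396, 414) = 2^2 × 3^2 × 11 × 23 × 31 = 282348.
Smallest multiple of 282348 that is ≥ 1341611: ⌈1341611/282348⌉ × 282348 = 5 × 282348 = 1411740.

1411740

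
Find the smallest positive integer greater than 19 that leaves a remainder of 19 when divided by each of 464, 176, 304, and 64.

N − 19 must be a common multiple of 464, 176, 304, and 64.
464 = 2^4 × 29
176 = 2^4 × 11
304 = 2^4 × 19
64 = 2^6
LCM(464, 176, 304, 64) = 2^6 × 11 × 19 × 29 = 387904.
Smallest N > 19 is LCM + 19 = 387904 + 19 = 387923.

387923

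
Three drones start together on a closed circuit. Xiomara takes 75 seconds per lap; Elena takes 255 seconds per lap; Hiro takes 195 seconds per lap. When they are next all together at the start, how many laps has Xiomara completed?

All finish a whole number of cycles simultaneously at t = LCM of the periods.
75 = 3 × 5^2
255 = 3 × 5 × 17
195 = 3 × 5 × 13
LCM(75, 255, 195) = 3 × 5^2 × 13 × 17 = 16575.
Laps for period 75: 16575 / 75 = 221.

221 laps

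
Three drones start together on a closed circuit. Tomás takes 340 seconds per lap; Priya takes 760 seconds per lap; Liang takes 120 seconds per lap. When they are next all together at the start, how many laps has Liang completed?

323 laps

The first common completion time is the LCM of the periods.
340 = 2^2 × 5 × 17
760 = 2^3 × 5 × 19
120 = 2^3 × 3 × 5
LCM(340, 760, 120) = 2^3 × 3 × 5 × 17 × 19 = 38760.
Laps for period 120: 38760 / 120 = 323.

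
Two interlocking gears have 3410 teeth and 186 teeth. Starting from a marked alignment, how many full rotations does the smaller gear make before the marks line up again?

55 rotations

All finish a whole number of cycles simultaneously at t = LCM of the periods.
3410 = 2 × 5 × 11 × 31
186 = 2 × 3 × 31
LCM(3410, 186) = 2 × 3 × 5 × 11 × 31 = 10230.
Rotations for period 186: 10230 / 186 = 55.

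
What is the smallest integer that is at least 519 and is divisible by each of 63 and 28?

The integer must be a common multiple of 63 and 28, so a multiple of their LCM.
63 = 3^2 × 7
28 = 2^2 × 7
LCM(63, 28) = 2^2 × 3^2 × 7 = 252.
Smallest multiple of 252 that is ≥ 519: ⌈519/252⌉ × 252 = 3 × 252 = 756.

756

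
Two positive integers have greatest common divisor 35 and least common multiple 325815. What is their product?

For any two positive integers, gcd × lcm = product = 35 × 325815 = 11403525.

11403525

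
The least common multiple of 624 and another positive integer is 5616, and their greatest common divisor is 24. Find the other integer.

216

gcd × lcm = product of the two integers, so the other integer is (24 × 5616) / 624 = 216.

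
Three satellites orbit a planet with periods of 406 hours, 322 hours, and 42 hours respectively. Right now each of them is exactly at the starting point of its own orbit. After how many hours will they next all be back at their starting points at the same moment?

28014 hours

The first simultaneous occurrence is after LCM of the individual periods.
406 = 2 × 7 × 29
322 = 2 × 7 × 23
42 = 2 × 3 × 7
LCM(406, 322, 42) = 2 × 3 × 7 × 23 × 29 = 28014.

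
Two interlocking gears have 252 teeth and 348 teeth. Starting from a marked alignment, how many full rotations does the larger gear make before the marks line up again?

The first common completion time is the LCM of the periods.
252 = 2^2 × 3^2 × 7
348 = 2^2 × 3 × 29
LCM(252, 348) = 2^2 × 3^2 × 7 × 29 = 7308.
Rotations for period 348: 7308 / 348 = 21.

21 rotations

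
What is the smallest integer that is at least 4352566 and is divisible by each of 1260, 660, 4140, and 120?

The integer must be a common multiple of 1260, 660, 4140, and 120, so a multiple of their LCM.
1260 = 2^2 × 3^2 × 5 × 7
660 = 2^2 × 3 × 5 × 11
4140 = 2^2 × 3^2 × 5 × 23
120 = 2^3 × 3 × 5
LCM(1260, 660, 4140, 120) = 2^3 × 3^2 × 5 × 7 × 11 × 23 = 637560.
Smallest multiple of 637560 that is ≥ 4352566: ⌈4352566/637560⌉ × 637560 = 7 × 637560 = 4462920.

4462920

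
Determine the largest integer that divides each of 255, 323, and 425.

17

255 = 3 × 5 × 17
323 = 17 × 19
425 = 5^2 × 17
gcd(255, 323, 425) = 17.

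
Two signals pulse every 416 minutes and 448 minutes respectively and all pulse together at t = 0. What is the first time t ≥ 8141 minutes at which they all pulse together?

Joint pulses occur at multiples of LCM(416, 448).
416 = 2^5 × 13
448 = 2^6 × 7
LCM(416, 448) = 2^6 × 7 × 13 = 5824.
Smallest multiple of 5824 that is ≥ 8141: ⌈8141/5824⌉ × 5824 = 2 × 5824 = 11648.

11648 minutes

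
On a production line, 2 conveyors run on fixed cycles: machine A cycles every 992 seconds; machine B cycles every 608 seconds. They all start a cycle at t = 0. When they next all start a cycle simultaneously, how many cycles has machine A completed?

They are all back at their starting positions together after one LCM of the periods.
992 = 2^5 × 31
608 = 2^5 × 19
LCM(992, 608) = 2^5 × 19 × 31 = 18848.
Cycles for period 992: 18848 / 992 = 19.

19 cycles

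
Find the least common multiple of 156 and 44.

1716

156 = 2^2 × 3 × 13
44 = 2^2 × 11
LCM(156, 44) = 2^2 × 3 × 11 × 13 = 1716.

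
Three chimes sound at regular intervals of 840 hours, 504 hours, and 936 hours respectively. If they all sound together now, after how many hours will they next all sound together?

They coincide at every common multiple of the periods; the first is the LCM.
840 = 2^3 × 3 × 5 × 7
504 = 2^3 × 3^2 × 7
936 = 2^3 × 3^2 × 13
LCM(840, 504, 936) = 2^3 × 3^2 × 5 × 7 × 13 = 32760.

32760 hours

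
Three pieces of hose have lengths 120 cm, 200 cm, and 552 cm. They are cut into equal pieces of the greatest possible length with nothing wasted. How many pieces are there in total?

Piece length = gcd(120, 200, 552).
120 = 2^3 × 3 × 5
200 = 2^3 × 5^2
552 = 2^3 × 3 × 23
gcd(120, 200, 552) = 2^3 = 8.
Total pieces = 120/8 + 200/8 + 552/8 = 15 + 25 + 69 = 109.

109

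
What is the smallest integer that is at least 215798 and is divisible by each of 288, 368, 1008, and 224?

231840

The integer must be a common multiple of 288, 368, 1008, and 224, so a multiple of their LCM.
288 = 2^5 × 3^2
368 = 2^4 × 23
1008 = 2^4 × 3^2 × 7
224 = 2^5 × 7
LCM(288, 368, 1008, 224) = 2^5 × 3^2 × 7 × 23 = 46368.
Smallest multiple of 46368 that is ≥ 215798: ⌈215798/46368⌉ × 46368 = 5 × 46368 = 231840.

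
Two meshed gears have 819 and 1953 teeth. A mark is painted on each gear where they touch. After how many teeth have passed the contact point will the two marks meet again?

25389 teeth

The first simultaneous occurrence is after LCM of the individual periods.
819 = 3^2 × 7 × 13
1953 = 3^2 × 7 × 31
LCM(819, 1953) = 3^2 × 7 × 13 × 31 = 25389.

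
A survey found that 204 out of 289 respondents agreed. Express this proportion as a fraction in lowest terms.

12/17

204 = 2^2 × 3 × 17
289 = 17^2
gcd(204, 289) = 17.
Divide numerator and denominator by 17: 204/289 = 12/17.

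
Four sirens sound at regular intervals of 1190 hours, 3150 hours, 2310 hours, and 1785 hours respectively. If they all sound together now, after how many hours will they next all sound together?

589050 hours

They coincide at every common multiple of the periods; the first is the LCM.
1190 = 2 × 5 × 7 × 17
3150 = 2 × 3^2 × 5^2 × 7
2310 = 2 × 3 × 5 × 7 × 11
1785 = 3 × 5 × 7 × 17
LCM(1190, 3150, 2310, 1785) = 2 × 3^2 × 5^2 × 7 × 11 × 17 = 589050.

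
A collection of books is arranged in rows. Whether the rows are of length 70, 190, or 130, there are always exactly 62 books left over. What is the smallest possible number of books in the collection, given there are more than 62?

N − 62 must be a common multiple of 70, 190, and 130.
70 = 2 × 5 × 7
190 = 2 × 5 × 19
130 = 2 × 5 × 13
LCM(70, 190, 130) = 2 × 5 × 7 × 13 × 19 = 17290.
Smallest N > 62 is LCM + 62 = 17290 + 62 = 17352.

17352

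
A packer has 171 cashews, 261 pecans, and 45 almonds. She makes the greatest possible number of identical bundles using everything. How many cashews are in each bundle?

19

Number of bundles = gcd(171, 261, 45).
171 = 3^2 × 19
261 = 3^2 × 29
45 = 3^2 × 5
gcd(171, 261, 45) = 3^2 = 9.
cashews per bundle = 171 / 9 = 19.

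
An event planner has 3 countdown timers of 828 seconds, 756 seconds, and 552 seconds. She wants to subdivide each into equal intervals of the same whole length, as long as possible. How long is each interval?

12 seconds

The interval must divide each timer length; the longest such is the gcd.
828 = 2^2 × 3^2 × 23
756 = 2^2 × 3^3 × 7
552 = 2^3 × 3 × 23
gcd(828, 756, 552) = 2^2 × 3 = 12.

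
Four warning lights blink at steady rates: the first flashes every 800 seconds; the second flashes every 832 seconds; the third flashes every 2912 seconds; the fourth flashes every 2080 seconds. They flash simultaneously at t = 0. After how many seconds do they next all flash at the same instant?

145600 seconds

We need the least common multiple of the intervals.
800 = 2^5 × 5^2
832 = 2^6 × 13
2912 = 2^5 × 7 × 13
2080 = 2^5 × 5 × 13
LCM(800, 832, 2912, 2080) = 2^6 × 5^2 × 7 × 13 = 145600.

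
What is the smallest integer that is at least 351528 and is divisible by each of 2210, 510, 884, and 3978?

358020

The integer must be a common multiple of 2210, 510, 884, and 3978, so a multiple of their LCM.
2210 = 2 × 5 × 13 × 17
510 = 2 × 3 × 5 × 17
884 = 2^2 × 13 × 17
3978 = 2 × 3^2 × 13 × 17
LCM(2210, 510, 884, 3978) = 2^2 × 3^2 × 5 × 13 × 17 = 39780.
Smallest multiple of 39780 that is ≥ 351528: ⌈351528/39780⌉ × 39780 = 9 × 39780 = 358020.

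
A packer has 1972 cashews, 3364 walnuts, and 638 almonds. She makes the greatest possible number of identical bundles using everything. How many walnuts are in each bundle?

58

Number of bundles = gcd(1972, 3364, 638).
1972 = 2^2 × 17 × 29
3364 = 2^2 × 29^2
638 = 2 × 11 × 29
gcd(1972, 3364, 638) = 2 × 29 = 58.
walnuts per bundle = 3364 / 58 = 58.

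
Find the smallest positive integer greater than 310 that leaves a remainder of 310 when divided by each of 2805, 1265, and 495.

N − 310 must be a common multiple of 2805, 1265, and 495.
2805 = 3 × 5 × 11 × 17
1265 = 5 × 11 × 23
495 = 3^2 × 5 × 11
LCM(2805, 1265, 495) = 3^2 × 5 × 11 × 17 × 23 = 193545.
Smallest N > 310 is LCM + 310 = 193545 + 310 = 193855.

193855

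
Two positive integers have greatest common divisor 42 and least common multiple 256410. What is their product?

10769220

For any two positive integers, gcd × lcm = product = 42 × 256410 = 10769220.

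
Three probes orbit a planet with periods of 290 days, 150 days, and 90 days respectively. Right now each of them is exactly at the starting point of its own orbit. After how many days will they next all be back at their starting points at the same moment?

They coincide at every common multiple of the periods; the first is the LCM.
290 = 2 × 5 × 29
150 = 2 × 3 × 5^2
90 = 2 × 3^2 × 5
LCM(290, 150, 90) = 2 × 3^2 × 5^2 × 29 = 13050.

13050 days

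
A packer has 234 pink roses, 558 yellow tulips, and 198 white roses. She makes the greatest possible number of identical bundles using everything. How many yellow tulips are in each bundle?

31

Number of bundles = gcd(234, 558, 198).
234 = 2 × 3^2 × 13
558 = 2 × 3^2 × 31
198 = 2 × 3^2 × 11
gcd(234, 558, 198) = 2 × 3^2 = 18.
yellow tulips per bundle = 558 / 18 = 31.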